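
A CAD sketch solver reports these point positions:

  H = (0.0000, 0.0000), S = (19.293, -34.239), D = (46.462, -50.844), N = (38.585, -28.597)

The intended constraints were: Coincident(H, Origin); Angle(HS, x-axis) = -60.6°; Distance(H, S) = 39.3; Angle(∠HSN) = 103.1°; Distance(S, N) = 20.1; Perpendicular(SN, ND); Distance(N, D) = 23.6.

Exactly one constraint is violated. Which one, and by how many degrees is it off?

Perpendicular(SN, ND) — off by 3.20°.

H = (0.00, 0.00) ✓; HS at -60.60° ✓; |HS| = 39.30 ✓; ∠HSN = 103.1° ✓; |SN| = 20.10 ✓; ∠(SN, ND) = 86.80° ✗; |ND| = 23.60 ✓.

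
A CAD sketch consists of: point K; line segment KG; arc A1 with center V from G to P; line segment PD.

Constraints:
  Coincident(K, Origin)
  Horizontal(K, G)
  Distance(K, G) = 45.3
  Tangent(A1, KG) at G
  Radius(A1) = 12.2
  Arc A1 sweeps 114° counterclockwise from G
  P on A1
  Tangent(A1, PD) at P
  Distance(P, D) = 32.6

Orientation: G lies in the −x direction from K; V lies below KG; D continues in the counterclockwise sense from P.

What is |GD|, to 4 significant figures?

46.99

K is at the origin; KG is horizontal with |KG| = 45.3 and G on the −x side, so G = (-45.30, 0.000). The tangent condition forces VG to be normal to KG, so V = G + (0, -12.2) = (-45.30, -12.20). On A1, G sits at bearing 90° from V; a 114° counterclockwise sweep puts P at bearing 204°, so P = V + 12.2·(cos 204°, sin 204°) = (-56.45, -17.16). Since A1 is tangent to PD there, VP ⟂ PD, so PD runs along (−sin 204°, cos 204°); with |PD| = 32.6, D = (-43.19, -46.94). Then |GD| = |D − G| = 46.99.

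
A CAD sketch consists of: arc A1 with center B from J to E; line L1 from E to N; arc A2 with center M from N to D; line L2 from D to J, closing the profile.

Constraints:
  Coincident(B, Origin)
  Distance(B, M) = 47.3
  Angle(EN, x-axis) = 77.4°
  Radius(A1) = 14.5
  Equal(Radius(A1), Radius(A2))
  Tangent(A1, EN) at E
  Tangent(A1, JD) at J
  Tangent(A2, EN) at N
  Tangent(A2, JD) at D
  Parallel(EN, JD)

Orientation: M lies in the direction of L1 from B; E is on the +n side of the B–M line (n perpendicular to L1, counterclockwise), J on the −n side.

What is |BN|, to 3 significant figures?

49.5

The slot axis is L1's direction at 77.4°, so u = (cos 77.4°, sin 77.4°) = (0.218, 0.976) and n = (−sin 77.4°, cos 77.4°) = (-0.976, 0.218). B is at the origin and M lies 47.3 along u from B, so M = 47.3·u = (10.3, 46.2). Tangency of A1 to both parallel lines with radius 14.5 puts E and J at B ± 14.5·n: E = (-14.2, 3.16), J = (14.2, -3.16). Equal radii place N and D the same way about M: N = M + 14.5·n = (-3.83, 49.3), D = M − 14.5·n = (24.5, 43.0). Then |BN| = |N − B| = 49.5.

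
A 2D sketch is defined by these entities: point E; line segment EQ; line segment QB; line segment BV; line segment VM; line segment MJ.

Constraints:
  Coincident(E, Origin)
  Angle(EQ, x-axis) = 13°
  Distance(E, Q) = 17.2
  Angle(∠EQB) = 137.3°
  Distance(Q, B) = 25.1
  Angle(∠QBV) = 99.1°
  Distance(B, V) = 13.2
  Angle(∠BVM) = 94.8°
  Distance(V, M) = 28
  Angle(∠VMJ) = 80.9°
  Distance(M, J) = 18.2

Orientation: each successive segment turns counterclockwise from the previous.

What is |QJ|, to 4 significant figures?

2.221

∠BVM = 94.8° gives VM at -138.2° from the x-axis; with |VM| = 28.0, M = (0.4396, 15.01). ∠VMJ = 80.9° gives MJ at -39.10° from the x-axis; with |MJ| = 18.2, J = (14.56, 3.533). Then |QJ| = |J − Q| = 2.221.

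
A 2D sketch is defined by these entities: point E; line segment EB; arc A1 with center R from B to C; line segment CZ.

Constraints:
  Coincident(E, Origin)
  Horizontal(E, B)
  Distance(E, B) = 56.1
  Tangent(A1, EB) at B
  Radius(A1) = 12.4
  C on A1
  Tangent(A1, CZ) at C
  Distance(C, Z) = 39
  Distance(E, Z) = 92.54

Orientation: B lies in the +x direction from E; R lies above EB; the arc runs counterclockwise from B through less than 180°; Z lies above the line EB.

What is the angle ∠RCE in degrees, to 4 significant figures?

26.55°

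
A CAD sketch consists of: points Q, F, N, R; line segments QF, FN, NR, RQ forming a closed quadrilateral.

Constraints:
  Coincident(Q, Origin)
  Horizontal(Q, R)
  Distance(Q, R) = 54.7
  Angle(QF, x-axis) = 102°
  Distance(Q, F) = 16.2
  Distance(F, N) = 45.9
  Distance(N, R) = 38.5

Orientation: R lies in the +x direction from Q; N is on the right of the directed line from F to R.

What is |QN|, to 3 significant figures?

31.6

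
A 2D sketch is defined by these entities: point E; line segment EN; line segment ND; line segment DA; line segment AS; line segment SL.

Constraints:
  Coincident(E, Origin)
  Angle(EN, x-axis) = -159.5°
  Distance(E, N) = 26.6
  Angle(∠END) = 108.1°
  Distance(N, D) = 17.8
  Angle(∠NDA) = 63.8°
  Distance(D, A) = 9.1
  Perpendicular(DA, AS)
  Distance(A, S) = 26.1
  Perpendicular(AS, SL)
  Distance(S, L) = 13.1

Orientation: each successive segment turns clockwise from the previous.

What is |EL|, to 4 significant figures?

40.64

E is at the origin; EN runs at -159.5° with length 26.6, so N = (-24.92, -9.316). ∠END = 108.1° gives ND at 128.6° from the x-axis; with |ND| = 17.8, D = (-36.02, 4.596). ∠NDA = 63.8° gives DA at 12.40° from the x-axis; with |DA| = 9.1, A = (-27.13, 6.550). The perpendicularity gives AS at right angles to DA, so AS runs at -77.60°; with |AS| = 26.1, S = (-21.53, -18.94). AS is perpendicular to SL, so SL runs at -167.6°; with |SL| = 13.1, L = (-34.32, -21.75). Then |EL| = |L − E| = 40.64.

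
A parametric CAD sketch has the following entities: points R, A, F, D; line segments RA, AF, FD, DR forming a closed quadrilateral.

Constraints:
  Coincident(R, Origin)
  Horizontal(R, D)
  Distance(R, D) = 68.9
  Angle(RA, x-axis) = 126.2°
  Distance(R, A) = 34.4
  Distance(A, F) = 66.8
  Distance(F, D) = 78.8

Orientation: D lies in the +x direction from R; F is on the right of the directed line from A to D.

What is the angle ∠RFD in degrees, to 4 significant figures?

60.92°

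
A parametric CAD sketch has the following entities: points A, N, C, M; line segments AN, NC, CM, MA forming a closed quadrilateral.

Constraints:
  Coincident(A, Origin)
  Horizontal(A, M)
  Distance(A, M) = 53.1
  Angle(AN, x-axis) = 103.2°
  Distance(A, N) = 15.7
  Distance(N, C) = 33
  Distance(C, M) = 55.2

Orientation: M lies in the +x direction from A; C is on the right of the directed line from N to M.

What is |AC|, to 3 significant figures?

17.4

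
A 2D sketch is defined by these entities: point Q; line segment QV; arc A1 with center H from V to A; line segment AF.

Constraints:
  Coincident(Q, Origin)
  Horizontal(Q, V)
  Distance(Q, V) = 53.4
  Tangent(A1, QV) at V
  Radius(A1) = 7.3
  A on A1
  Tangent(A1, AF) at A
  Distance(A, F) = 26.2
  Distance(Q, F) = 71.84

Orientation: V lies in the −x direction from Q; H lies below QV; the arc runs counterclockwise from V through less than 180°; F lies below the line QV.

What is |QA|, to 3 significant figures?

61.0

Checks: ∠(HV, VQ) = 90.00° ✓; |HV| = 7.300 ✓; |HA| = 7.300 ✓; ∠(HA, AF) = 90.00° ✓; |AF| = 26.20 ✓; |QF| = 71.84 ✓.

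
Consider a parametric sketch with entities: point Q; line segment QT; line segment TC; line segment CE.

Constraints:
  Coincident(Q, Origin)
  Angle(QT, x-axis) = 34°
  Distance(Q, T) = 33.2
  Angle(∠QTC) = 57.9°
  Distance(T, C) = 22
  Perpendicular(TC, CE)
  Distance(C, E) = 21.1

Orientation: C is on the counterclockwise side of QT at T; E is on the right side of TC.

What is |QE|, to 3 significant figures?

49.4

∠QTC = 57.9°, so TC runs at 34.0° + (180° − 57.9°) = 156° from the x-axis; with |TC| = 22.0, C = T + 22.0·(cos 156°, sin 156°) = (7.41, 27.5). TC ⟂ CE; with |CE| = 21.1 on the right of TC, E = C + 21.1·(0.405, 0.914) = (16.0, 46.8). Then |QE| = |E − Q| = 49.4.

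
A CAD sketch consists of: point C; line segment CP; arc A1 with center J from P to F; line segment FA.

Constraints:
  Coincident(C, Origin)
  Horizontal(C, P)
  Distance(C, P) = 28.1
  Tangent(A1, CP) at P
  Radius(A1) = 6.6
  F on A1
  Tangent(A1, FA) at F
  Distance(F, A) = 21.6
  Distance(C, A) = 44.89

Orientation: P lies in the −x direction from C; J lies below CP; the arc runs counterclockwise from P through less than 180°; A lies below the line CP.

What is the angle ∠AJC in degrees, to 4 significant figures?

121.0°

Checks: ∠(JP, PC) = 90.00° ✓; |JP| = 6.600 ✓; |JF| = 6.600 ✓; ∠(JF, FA) = 90.00° ✓; |FA| = 21.60 ✓; |CA| = 44.89 ✓.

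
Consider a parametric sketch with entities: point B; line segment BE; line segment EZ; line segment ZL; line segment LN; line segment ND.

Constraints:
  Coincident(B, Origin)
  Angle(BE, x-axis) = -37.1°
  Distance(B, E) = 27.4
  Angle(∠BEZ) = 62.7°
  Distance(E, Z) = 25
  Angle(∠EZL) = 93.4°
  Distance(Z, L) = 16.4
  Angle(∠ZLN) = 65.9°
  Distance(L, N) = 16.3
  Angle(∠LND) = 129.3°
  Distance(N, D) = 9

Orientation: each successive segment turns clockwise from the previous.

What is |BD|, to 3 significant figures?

22.8

B is at the origin; BE runs at -37.1° with length 27.4, so E = (21.9, -16.5). ∠BEZ = 62.7° gives EZ at -154° from the x-axis; with |EZ| = 25.0, Z = (-0.692, -27.3). ∠EZL = 93.4° gives ZL at 119° from the x-axis; with |ZL| = 16.4, L = (-8.64, -13.0). ∠ZLN = 65.9° gives LN at 4.90° from the x-axis; with |LN| = 16.3, N = (7.60, -11.6). ∠LND = 129.3° gives ND at -45.8° from the x-axis; with |ND| = 9.0, D = (13.9, -18.0). Then |BD| = |D − B| = 22.8.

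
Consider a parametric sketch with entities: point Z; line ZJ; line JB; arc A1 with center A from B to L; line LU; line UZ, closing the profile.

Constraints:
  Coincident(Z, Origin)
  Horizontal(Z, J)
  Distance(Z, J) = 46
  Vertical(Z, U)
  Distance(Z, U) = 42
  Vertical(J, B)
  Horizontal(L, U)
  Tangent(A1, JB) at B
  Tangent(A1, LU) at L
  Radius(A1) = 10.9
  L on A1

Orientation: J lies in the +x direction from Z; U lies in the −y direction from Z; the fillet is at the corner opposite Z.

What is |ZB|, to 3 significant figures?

55.5

Z is at the origin; Z and J share the same y with |ZJ| = 46.0 and J on the +x side, so J = (46.0, 0.00). ZU is vertical with |ZU| = 42.0 and U on the −y side, so U = (0.00, -42.0). The virtual corner opposite Z is at (46.0, -42.0). Tangency of A1 to JB means the radius AB is perpendicular to JB and the tangent condition forces AL to be normal to LU, with radius 10.9, so the center A sits 10.9 in from both sides at A = (35.1, -31.1). That places the tangent points at B = (46.0, -31.1) on JB and L = (35.1, -42.0) on LU. Then |ZB| = |B − Z| = 55.5.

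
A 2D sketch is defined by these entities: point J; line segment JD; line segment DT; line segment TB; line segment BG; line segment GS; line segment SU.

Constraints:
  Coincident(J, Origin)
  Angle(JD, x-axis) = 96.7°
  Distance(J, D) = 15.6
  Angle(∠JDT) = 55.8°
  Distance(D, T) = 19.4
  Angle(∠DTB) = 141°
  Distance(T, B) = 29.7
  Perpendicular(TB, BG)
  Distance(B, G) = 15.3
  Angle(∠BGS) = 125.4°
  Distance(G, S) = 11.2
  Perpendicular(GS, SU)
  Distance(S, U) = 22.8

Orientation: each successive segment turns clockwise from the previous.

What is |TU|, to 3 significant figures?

8.03

J is at the origin; JD runs at 96.7° with length 15.6, so D = (-1.82, 15.5). ∠JDT = 55.8° gives DT at -27.5° from the x-axis; with |DT| = 19.4, T = (15.4, 6.54). ∠DTB = 141.0° gives TB at -66.5° from the x-axis; with |TB| = 29.7, B = (27.2, -20.7). TB ⟂ BG, so BG runs at -156°; with |BG| = 15.3, G = (13.2, -26.8). ∠BGS = 125.4° gives GS at 149° from the x-axis; with |GS| = 11.2, S = (3.61, -21.0). The perpendicularity gives SU at right angles to GS, so SU runs at 58.9°; with |SU| = 22.8, U = (15.4, -1.49). Then |TU| = |U − T| = 8.03.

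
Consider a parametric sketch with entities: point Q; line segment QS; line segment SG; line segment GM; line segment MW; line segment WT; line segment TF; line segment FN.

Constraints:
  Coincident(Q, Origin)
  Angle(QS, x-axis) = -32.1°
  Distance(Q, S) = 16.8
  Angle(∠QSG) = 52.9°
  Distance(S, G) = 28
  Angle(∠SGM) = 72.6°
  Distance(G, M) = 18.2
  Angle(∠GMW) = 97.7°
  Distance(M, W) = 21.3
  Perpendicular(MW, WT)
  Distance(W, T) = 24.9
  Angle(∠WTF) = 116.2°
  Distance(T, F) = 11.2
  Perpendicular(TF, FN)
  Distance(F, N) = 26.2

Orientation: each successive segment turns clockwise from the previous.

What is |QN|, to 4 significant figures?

13.98

Q is at the origin; QS runs at -32.1° with length 16.8, so S = (14.23, -8.927). ∠QSG = 52.9° gives SG at -159.2° from the x-axis; with |SG| = 28.0, G = (-11.94, -18.87). ∠SGM = 72.6° gives GM at 93.40° from the x-axis; with |GM| = 18.2, M = (-13.02, -0.7025). ∠GMW = 97.7° gives MW at 11.10° from the x-axis; with |MW| = 21.3, W = (7.879, 3.398). MW is perpendicular to WT, so WT runs at -78.90°; with |WT| = 24.9, T = (12.67, -21.04). ∠WTF = 116.2° gives TF at -142.7° from the x-axis; with |TF| = 11.2, F = (3.763, -27.82). The perpendicularity gives FN at right angles to TF, so FN runs at 127.3°; with |FN| = 26.2, N = (-12.11, -6.982). Then |QN| = |N − Q| = 13.98.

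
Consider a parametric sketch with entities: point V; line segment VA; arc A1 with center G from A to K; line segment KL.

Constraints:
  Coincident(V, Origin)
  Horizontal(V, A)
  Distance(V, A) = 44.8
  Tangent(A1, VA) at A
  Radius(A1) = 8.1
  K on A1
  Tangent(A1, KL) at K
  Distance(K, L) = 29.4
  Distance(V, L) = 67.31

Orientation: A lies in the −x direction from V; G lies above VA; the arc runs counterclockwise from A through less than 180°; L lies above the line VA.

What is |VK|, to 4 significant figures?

40.65

V is at the origin; VA is horizontal with |VA| = 44.8 and A on the −x side, so A = (-44.80, 0.000). Tangency of A1 to VA means the radius GA is perpendicular to VA, so G = A + (0, 8.1) = (-44.80, 8.100). Since GK ⟂ KL (tangency), |GL| = √(8.1² + 29.4²) = 30.50 regardless of where K sits on A1. So L lies on both circle(V, 67.31) and circle(G, 30.50); the above-VA intersection is L = (-56.78, 36.14). K is the foot of the tangent from L: K = (-38.46, 13.15).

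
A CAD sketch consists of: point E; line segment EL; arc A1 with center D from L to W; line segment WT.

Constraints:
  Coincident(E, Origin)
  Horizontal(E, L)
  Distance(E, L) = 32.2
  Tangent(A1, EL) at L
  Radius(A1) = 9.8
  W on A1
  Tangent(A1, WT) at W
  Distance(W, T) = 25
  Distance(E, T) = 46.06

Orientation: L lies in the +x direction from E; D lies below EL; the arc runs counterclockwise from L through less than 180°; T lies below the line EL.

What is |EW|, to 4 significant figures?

25.63

Checks: ∠(DL, LE) = 90.00° ✓; |DW| = 9.800 ✓; ∠(DW, WT) = 90.00° ✓; |WT| = 25.00 ✓; |ET| = 46.06 ✓.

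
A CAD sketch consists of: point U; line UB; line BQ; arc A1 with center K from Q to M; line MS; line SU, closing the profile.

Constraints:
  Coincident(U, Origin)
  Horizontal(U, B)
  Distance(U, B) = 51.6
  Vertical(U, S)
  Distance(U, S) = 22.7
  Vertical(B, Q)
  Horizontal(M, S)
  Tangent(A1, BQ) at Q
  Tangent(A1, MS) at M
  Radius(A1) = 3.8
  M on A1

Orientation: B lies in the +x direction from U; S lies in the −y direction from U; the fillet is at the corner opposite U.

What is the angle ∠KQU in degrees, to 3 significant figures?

20.1°

U is at the origin; UB is horizontal with |UB| = 51.6 and B on the +x side, so B = (51.6, 0.00). US is vertical with |US| = 22.7 and S on the −y side, so S = (0.00, -22.7). The virtual corner opposite U is at (51.6, -22.7). A1 meets BQ tangentially, so KQ is at right angles to BQ and tangency of A1 to MS means the radius KM is perpendicular to MS, with radius 3.8, so the center K sits 3.8 in from both sides at K = (47.8, -18.9). That places the tangent points at Q = (51.6, -18.9) on BQ and M = (47.8, -22.7) on MS. Then cos ∠KQU = QK·QU / (|QK||QU|), giving 20.1°.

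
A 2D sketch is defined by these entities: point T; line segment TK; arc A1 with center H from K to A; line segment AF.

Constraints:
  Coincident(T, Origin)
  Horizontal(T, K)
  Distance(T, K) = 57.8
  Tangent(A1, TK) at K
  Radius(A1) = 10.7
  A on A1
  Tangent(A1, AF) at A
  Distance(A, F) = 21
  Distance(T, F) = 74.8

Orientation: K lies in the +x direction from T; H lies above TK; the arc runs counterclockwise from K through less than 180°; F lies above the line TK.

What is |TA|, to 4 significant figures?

69.40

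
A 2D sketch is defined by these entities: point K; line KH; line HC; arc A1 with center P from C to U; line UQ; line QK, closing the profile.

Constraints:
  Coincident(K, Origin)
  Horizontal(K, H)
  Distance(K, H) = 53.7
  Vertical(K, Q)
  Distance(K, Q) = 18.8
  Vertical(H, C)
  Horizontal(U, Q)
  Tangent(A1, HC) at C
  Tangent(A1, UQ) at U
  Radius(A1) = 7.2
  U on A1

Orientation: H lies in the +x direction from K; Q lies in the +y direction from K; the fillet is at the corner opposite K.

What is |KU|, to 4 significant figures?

50.16

The virtual corner opposite K is at (53.70, 18.80). A1 meets HC tangentially, so PC is at right angles to HC and tangency of A1 to UQ means the radius PU is perpendicular to UQ, with radius 7.2, so the center P sits 7.2 in from both sides at P = (46.50, 11.60). That places the tangent points at C = (53.70, 11.60) on HC and U = (46.50, 18.80) on UQ. Then |KU| = |U − K| = 50.16.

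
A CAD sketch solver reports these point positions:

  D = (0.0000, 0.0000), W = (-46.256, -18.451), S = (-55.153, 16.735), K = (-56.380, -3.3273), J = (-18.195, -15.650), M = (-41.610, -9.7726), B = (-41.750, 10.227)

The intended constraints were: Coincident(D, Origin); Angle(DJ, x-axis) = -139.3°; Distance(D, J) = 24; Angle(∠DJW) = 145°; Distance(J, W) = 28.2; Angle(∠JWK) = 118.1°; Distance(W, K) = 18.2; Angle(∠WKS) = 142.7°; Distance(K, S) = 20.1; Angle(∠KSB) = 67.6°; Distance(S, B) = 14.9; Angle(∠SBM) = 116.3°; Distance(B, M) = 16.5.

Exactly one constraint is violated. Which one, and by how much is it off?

Distance(B, M) = 16.5 — off by 3.50.

D = (0.00, 0.00) ✓; DJ at -139.3° ✓; |DJ| = 24.00 ✓; ∠DJW = 145.0° ✓; |JW| = 28.20 ✓; ∠JWK = 118.1° ✓; |WK| = 18.20 ✓; ∠WKS = 142.7° ✓; |KS| = 20.10 ✓; ∠KSB = 67.60° ✓; |SB| = 14.90 ✓; ∠SBM = 116.3° ✓; |BM| = 20.00 ✗.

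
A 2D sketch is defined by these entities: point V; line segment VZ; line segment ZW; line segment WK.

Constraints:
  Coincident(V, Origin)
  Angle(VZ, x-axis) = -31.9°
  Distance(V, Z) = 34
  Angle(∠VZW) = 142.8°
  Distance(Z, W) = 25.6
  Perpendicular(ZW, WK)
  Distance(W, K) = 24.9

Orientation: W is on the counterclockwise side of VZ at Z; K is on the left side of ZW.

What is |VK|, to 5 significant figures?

52.861

∠VZW = 142.8°, so ZW runs at -31.9° + (180° − 142.8°) = 5.3000° from the x-axis; with |ZW| = 25.6, W = Z + 25.6·(cos 5.3000°, sin 5.3000°) = (54.356, -15.602). ZW is perpendicular to WK; with |WK| = 24.9 on the left of ZW, K = W + 24.9·(-0.092371, 0.99572) = (52.056, 9.1913). Then |VK| = |K − V| = 52.861.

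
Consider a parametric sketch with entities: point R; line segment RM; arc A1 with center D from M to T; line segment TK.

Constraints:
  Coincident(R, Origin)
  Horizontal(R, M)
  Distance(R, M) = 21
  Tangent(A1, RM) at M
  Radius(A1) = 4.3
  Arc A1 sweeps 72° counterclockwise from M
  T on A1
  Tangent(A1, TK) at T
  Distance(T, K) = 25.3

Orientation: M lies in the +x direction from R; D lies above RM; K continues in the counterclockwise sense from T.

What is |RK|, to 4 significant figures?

42.59

R is at the origin; RM is horizontal with |RM| = 21.0 and M on the +x side, so M = (21.00, 0.000). Since A1 is tangent to RM there, DM ⟂ RM, so D = M + (0, 4.3) = (21.00, 4.300). On A1, M sits at bearing -90° from D; a 72° counterclockwise sweep puts T at bearing -18°, so T = D + 4.3·(cos -18°, sin -18°) = (25.09, 2.971). The tangent condition forces DT to be normal to TK, so TK runs along (−sin -18°, cos -18°); with |TK| = 25.3, K = (32.91, 27.03). Then |RK| = |K − R| = 42.59.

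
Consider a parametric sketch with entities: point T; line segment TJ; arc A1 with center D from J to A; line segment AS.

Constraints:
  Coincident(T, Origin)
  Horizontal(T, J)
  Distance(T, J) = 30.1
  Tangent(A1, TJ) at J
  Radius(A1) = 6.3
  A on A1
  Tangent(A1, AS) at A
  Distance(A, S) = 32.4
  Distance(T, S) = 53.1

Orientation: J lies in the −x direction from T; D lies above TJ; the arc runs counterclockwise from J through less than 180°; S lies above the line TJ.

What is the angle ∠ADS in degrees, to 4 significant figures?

79.00°

T is at the origin; T and J share the same y with |TJ| = 30.1 and J on the −x side, so J = (-30.10, 0.000). Tangency of A1 to TJ means the radius DJ is perpendicular to TJ, so D = J + (0, 6.3) = (-30.10, 6.300). Since DA ⟂ AS (tangency), |DS| = √(6.3² + 32.4²) = 33.01 regardless of where A sits on A1. So S lies on both circle(T, 53.1) and circle(D, 33.01); the above-TJ intersection is S = (-36.35, 38.71). A is the foot of the tangent from S: A = (-24.26, 8.651).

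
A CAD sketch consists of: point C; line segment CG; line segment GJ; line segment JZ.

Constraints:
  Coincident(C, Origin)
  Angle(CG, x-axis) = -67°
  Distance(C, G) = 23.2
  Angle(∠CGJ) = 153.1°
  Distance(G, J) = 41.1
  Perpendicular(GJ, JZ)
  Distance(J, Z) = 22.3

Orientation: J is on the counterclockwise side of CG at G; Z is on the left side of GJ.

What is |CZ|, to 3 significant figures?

62.9

C is at the origin; CG runs at -67.0° with length 23.2, so G = 23.2·(cos -67.0°, sin -67.0°) = (9.06, -21.4). ∠CGJ = 153.1°, so GJ runs at -67.0° + (180° − 153.1°) = -40.1° from the x-axis; with |GJ| = 41.1, J = G + 41.1·(cos -40.1°, sin -40.1°) = (40.5, -47.8). GJ ⟂ JZ; with |JZ| = 22.3 on the left of GJ, Z = J + 22.3·(0.644, 0.765) = (54.9, -30.8). Then |CZ| = |Z − C| = 62.9.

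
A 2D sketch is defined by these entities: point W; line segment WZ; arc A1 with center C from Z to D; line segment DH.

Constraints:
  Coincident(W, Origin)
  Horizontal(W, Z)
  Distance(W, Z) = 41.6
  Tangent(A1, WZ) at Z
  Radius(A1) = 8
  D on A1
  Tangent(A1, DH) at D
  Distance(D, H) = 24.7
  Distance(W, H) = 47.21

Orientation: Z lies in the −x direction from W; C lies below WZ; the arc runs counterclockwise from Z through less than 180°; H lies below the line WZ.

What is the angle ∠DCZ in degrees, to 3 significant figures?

125°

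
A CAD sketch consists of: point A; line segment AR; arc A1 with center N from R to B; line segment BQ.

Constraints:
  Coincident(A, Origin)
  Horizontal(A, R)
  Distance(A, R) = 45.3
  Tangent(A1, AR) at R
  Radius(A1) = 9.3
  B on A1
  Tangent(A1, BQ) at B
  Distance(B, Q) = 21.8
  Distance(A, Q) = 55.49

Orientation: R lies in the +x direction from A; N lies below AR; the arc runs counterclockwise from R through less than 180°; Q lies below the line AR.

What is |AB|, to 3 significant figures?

38.8

A is at the origin; A and R share the same y with |AR| = 45.3 and R on the +x side, so R = (45.3, 0.00). Tangency of A1 to AR means the radius NR is perpendicular to AR, so N = R + (0, -9.3) = (45.3, -9.30). Since NB ⟂ BQ (tangency), |NQ| = √(9.3² + 21.8²) = 23.7 regardless of where B sits on A1. So Q lies on both circle(A, 55.49) and circle(N, 23.7); the below-AR intersection is Q = (44.6, -33.0). B is the foot of the tangent from Q: B = (36.6, -12.7).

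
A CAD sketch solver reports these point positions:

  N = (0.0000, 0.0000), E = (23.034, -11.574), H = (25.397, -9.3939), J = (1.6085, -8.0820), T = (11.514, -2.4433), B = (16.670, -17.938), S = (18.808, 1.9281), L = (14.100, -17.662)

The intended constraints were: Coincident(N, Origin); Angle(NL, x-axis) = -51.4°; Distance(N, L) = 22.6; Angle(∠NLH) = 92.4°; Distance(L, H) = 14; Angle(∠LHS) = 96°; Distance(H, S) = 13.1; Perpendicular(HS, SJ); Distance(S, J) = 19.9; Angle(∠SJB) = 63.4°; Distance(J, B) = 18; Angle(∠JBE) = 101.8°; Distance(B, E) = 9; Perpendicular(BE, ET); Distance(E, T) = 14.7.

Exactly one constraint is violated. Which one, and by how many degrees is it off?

Perpendicular(BE, ET) — off by 6.60°.

N = (0.00, 0.00) ✓; NL at -51.40° ✓; |NL| = 22.60 ✓; ∠NLH = 92.40° ✓; |LH| = 14.00 ✓; ∠LHS = 96.00° ✓; |HS| = 13.10 ✓; ∠(HS, SJ) = 90.00° ✓; |SJ| = 19.90 ✓; ∠SJB = 63.40° ✓; |JB| = 18.00 ✓; ∠JBE = 101.8° ✓; |BE| = 9.000 ✓; ∠(BE, ET) = 96.60° ✗; |ET| = 14.70 ✓.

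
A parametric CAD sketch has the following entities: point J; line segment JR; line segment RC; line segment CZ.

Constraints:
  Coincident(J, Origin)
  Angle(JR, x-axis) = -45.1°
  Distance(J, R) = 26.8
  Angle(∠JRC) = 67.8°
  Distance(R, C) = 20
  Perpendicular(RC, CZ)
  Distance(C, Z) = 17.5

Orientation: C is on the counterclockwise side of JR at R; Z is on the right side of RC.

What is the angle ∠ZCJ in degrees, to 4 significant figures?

158.3°

J is at the origin; JR runs at -45.1° with length 26.8, so R = 26.8·(cos -45.1°, sin -45.1°) = (18.92, -18.98). ∠JRC = 67.8°, so RC runs at -45.1° + (180° − 67.8°) = 67.10° from the x-axis; with |RC| = 20.0, C = R + 20.0·(cos 67.10°, sin 67.10°) = (26.70, -0.5598). RC ⟂ CZ; with |CZ| = 17.5 on the right of RC, Z = C + 17.5·(0.9212, -0.3891) = (42.82, -7.369). Then cos ∠ZCJ = CZ·CJ / (|CZ||CJ|), giving 158.3°.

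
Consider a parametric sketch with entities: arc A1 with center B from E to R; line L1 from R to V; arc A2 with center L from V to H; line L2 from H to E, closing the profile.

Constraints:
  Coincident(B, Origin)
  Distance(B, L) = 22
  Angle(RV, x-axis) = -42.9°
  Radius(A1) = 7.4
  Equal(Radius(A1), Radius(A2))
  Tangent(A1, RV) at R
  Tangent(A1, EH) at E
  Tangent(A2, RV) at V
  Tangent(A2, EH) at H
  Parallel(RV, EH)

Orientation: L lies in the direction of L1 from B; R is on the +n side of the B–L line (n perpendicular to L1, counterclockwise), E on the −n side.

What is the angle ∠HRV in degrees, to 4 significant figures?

33.93°

The slot axis is L1's direction at -42.9°, so u = (cos -42.9°, sin -42.9°) = (0.7325, -0.6807) and n = (−sin -42.9°, cos -42.9°) = (0.6807, 0.7325). B is at the origin and L lies 22.0 along u from B, so L = 22.0·u = (16.12, -14.98). Tangency of A1 to both parallel lines with radius 7.4 puts R and E at B ± 7.4·n: R = (5.037, 5.421), E = (-5.037, -5.421). Equal radii place V and H the same way about L: V = L + 7.4·n = (21.15, -9.555), H = L − 7.4·n = (11.08, -20.40). Then cos ∠HRV = RH·RV / (|RH||RV|), giving 33.93°.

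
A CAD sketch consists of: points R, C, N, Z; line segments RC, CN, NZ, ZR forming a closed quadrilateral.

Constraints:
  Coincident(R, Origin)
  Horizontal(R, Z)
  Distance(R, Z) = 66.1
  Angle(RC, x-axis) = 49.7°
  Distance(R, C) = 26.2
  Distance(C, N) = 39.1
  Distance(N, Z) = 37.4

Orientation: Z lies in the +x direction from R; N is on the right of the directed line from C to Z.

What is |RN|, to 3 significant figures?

36.0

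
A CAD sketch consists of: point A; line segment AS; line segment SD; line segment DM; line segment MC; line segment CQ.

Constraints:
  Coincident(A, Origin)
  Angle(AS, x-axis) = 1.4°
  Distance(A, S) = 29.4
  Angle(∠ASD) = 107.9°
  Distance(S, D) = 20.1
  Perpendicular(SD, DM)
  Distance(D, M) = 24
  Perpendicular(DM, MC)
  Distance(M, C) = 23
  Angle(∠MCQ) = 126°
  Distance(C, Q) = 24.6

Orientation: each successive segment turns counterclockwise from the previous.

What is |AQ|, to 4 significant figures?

25.29

A is at the origin; AS runs at 1.4° with length 29.4, so S = (29.39, 0.7183). ∠ASD = 107.9° gives SD at 73.50° from the x-axis; with |SD| = 20.1, D = (35.10, 19.99). SD is perpendicular to DM, so DM runs at 163.5°; with |DM| = 24.0, M = (12.09, 26.81). DM ⟂ MC, so MC runs at -106.5°; with |MC| = 23.0, C = (5.556, 4.754). ∠MCQ = 126.0° gives CQ at -52.50° from the x-axis; with |CQ| = 24.6, Q = (20.53, -14.76). Then |AQ| = |Q − A| = 25.29.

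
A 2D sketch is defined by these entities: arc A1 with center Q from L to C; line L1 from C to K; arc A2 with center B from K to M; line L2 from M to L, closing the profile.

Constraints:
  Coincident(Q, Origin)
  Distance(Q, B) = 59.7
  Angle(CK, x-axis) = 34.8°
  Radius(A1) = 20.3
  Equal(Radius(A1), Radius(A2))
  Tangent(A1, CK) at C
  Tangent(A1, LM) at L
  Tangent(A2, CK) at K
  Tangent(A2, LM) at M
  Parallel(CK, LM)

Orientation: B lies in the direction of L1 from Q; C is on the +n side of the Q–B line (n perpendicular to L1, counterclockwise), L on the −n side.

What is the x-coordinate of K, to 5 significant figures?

37.437

The slot axis is L1's direction at 34.8°, so u = (cos 34.8°, sin 34.8°) = (0.82115, 0.57071) and n = (−sin 34.8°, cos 34.8°) = (-0.57071, 0.82115). Q is at the origin and B lies 59.7 along u from Q, so B = 59.7·u = (49.023, 34.072). Tangency of A1 to both parallel lines with radius 20.3 puts C and L at Q ± 20.3·n: C = (-11.585, 16.669), L = (11.585, -16.669). Equal radii place K and M the same way about B: K = B + 20.3·n = (37.437, 50.741), M = B − 20.3·n = (60.608, 17.402). So K.x = 37.437.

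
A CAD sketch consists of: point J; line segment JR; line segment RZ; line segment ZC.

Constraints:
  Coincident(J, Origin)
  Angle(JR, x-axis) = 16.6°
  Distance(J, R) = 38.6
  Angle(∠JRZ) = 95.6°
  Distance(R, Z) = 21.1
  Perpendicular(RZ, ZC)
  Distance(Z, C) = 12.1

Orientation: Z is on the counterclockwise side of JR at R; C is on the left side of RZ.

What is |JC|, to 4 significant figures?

36.21

J is at the origin; JR runs at 16.6° with length 38.6, so R = 38.6·(cos 16.6°, sin 16.6°) = (36.99, 11.03). ∠JRZ = 95.6°, so RZ runs at 16.6° + (180° − 95.6°) = 101.0° from the x-axis; with |RZ| = 21.1, Z = R + 21.1·(cos 101.0°, sin 101.0°) = (32.97, 31.74). The perpendicularity gives ZC at right angles to RZ; with |ZC| = 12.1 on the left of RZ, C = Z + 12.1·(-0.9816, -0.1908) = (21.09, 29.43). Then |JC| = |C − J| = 36.21.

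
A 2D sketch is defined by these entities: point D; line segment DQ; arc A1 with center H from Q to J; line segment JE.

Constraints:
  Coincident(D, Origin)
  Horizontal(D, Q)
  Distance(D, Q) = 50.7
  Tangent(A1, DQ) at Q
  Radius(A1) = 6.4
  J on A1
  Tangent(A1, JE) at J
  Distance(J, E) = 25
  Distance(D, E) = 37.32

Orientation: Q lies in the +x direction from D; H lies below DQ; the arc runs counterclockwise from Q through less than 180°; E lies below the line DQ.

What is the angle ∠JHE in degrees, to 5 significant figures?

75.641°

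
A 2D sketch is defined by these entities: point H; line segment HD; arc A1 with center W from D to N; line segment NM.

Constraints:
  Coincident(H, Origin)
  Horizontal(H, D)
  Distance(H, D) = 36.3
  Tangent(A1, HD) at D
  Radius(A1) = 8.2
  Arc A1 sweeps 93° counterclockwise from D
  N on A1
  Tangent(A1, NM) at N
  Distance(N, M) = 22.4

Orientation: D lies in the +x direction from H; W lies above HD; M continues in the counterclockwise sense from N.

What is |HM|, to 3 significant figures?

53.3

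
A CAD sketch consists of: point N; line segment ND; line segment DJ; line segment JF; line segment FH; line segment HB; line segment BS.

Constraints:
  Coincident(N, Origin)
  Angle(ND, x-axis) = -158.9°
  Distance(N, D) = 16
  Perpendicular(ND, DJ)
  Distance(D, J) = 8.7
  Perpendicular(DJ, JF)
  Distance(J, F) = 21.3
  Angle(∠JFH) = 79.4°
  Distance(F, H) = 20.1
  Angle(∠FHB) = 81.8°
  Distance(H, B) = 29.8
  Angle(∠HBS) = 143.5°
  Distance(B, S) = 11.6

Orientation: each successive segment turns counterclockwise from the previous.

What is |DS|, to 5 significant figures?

19.015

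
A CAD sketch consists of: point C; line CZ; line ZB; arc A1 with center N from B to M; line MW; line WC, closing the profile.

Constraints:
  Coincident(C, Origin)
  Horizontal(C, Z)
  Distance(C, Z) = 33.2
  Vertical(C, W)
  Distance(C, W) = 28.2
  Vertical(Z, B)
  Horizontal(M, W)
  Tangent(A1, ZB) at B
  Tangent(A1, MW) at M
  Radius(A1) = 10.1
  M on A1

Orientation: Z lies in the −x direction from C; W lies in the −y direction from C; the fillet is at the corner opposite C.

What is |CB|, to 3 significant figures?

37.8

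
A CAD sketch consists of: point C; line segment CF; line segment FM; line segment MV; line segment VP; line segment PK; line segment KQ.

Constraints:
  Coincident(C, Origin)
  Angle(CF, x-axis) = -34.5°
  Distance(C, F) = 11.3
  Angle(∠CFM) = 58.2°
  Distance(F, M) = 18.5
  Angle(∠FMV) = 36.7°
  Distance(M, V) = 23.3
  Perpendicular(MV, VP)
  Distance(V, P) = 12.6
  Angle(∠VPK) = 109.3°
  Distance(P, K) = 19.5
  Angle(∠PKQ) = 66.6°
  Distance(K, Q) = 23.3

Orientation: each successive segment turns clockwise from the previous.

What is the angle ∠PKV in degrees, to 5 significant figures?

26.680°

MV ⟂ VP, so VP runs at -29.600°; with |VP| = 12.6, P = (14.837, 0.19914). ∠VPK = 109.3° gives PK at -100.30° from the x-axis; with |PK| = 19.5, K = (11.351, -18.987). Then cos ∠PKV = KP·KV / (|KP||KV|), giving 26.680°.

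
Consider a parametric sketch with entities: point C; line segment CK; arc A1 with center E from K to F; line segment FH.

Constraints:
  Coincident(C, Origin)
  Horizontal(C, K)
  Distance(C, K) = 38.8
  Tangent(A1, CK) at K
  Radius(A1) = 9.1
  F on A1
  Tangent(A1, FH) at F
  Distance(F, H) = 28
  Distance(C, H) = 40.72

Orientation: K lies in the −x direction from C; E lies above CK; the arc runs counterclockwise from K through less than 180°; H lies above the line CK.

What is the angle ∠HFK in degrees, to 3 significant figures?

143°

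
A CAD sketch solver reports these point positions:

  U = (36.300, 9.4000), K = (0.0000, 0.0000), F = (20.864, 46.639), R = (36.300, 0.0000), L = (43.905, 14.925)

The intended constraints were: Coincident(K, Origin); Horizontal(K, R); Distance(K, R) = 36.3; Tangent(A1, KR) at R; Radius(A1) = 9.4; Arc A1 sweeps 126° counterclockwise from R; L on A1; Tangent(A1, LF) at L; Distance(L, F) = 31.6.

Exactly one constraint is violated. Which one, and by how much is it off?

Distance(L, F) = 31.6 — off by 7.60.

K = (0.00, 0.00) ✓; K.y = 0.00, R.y = 0.00 ✓; |KR| = 36.30 ✓; ∠(UR, RK) = 90.00° ✓; |UR| = 9.400 ✓; bearing(U→L) − bearing(U→R) = 126.0° ✓; |UL| = 9.400 ✓; ∠(UL, LF) = 90.00° ✓; |LF| = 39.20 ✗.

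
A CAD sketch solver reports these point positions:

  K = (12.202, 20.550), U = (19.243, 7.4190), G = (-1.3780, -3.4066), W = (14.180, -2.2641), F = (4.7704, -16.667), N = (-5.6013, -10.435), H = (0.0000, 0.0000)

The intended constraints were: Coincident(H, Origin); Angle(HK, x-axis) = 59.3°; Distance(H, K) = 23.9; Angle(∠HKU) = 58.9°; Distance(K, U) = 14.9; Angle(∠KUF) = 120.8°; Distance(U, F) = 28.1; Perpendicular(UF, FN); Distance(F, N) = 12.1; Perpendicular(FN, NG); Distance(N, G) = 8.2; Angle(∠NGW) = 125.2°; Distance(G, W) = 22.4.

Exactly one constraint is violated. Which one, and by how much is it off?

Distance(G, W) = 22.4 — off by 6.80.

H = (0.00, 0.00) ✓; HK at 59.30° ✓; |HK| = 23.90 ✓; ∠HKU = 58.90° ✓; |KU| = 14.90 ✓; ∠KUF = 120.8° ✓; |UF| = 28.10 ✓; ∠(UF, FN) = 90.00° ✓; |FN| = 12.10 ✓; ∠(FN, NG) = 90.00° ✓; |NG| = 8.200 ✓; ∠NGW = 125.2° ✓; |GW| = 15.60 ✗.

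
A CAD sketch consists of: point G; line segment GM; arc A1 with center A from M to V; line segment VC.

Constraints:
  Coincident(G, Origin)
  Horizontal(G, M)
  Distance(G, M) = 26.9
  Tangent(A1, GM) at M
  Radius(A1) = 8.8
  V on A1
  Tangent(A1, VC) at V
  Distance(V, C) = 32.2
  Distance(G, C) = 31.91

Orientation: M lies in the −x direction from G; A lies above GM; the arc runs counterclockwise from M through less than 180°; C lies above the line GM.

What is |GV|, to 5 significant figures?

19.830

G is at the origin; GM is horizontal with |GM| = 26.9 and M on the −x side, so M = (-26.900, 0.0000). Since A1 is tangent to GM there, AM ⟂ GM, so A = M + (0, 8.8) = (-26.900, 8.8000). Since AV ⟂ VC (tangency), |AC| = √(8.8² + 32.2²) = 33.381 regardless of where V sits on A1. So C lies on both circle(G, 31.91) and circle(A, 33.381); the above-GM intersection is C = (-2.7030, 31.795). V is the foot of the tangent from C: V = (-19.371, 4.2449).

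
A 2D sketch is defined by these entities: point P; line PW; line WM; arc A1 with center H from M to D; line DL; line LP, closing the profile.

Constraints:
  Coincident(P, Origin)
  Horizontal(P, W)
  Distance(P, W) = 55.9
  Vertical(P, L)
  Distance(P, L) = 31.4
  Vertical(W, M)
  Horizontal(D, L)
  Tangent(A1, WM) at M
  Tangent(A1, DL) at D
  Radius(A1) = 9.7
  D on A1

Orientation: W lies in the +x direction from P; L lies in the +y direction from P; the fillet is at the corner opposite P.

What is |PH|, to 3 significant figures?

51.0

P and L share the same x with |PL| = 31.4 and L on the +y side, so L = (0.00, 31.4). The virtual corner opposite P is at (55.9, 31.4). A1 meets WM tangentially, so HM is at right angles to WM and tangency of A1 to DL means the radius HD is perpendicular to DL, with radius 9.7, so the center H sits 9.7 in from both sides at H = (46.2, 21.7). Then |PH| = |H − P| = 51.0.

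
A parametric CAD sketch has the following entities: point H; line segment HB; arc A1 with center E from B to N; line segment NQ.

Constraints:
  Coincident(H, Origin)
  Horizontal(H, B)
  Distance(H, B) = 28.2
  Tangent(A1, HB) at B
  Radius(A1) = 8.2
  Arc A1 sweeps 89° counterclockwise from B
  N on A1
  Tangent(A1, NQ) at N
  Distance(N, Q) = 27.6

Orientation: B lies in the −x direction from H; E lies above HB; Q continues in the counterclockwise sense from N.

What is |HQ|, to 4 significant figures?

40.65

H is at the origin; HB is horizontal with |HB| = 28.2 and B on the −x side, so B = (-28.20, 0.000). The tangent condition forces EB to be normal to HB, so E = B + (0, 8.2) = (-28.20, 8.200). On A1, B sits at bearing -90° from E; an 89° counterclockwise sweep puts N at bearing -1°, so N = E + 8.2·(cos -1°, sin -1°) = (-20.00, 8.057). Tangency of A1 to NQ means the radius EN is perpendicular to NQ, so NQ runs along (−sin -1°, cos -1°); with |NQ| = 27.6, Q = (-19.52, 35.65). Then |HQ| = |Q − H| = 40.65.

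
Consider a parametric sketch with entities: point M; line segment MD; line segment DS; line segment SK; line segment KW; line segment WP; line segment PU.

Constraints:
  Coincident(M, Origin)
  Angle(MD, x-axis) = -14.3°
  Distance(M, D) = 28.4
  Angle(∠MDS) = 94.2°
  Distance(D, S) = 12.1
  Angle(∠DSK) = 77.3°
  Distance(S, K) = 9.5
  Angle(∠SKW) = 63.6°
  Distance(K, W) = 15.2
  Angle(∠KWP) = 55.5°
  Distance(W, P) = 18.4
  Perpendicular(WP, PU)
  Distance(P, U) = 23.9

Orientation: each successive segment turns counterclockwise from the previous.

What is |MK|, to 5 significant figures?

22.569

M is at the origin; MD runs at -14.3° with length 28.4, so D = (27.520, -7.0148). ∠MDS = 94.2° gives DS at 71.500° from the x-axis; with |DS| = 12.1, S = (31.359, 4.4599). ∠DSK = 77.3° gives SK at 174.20° from the x-axis; with |SK| = 9.5, K = (21.908, 5.4200). Then |MK| = |K − M| = 22.569.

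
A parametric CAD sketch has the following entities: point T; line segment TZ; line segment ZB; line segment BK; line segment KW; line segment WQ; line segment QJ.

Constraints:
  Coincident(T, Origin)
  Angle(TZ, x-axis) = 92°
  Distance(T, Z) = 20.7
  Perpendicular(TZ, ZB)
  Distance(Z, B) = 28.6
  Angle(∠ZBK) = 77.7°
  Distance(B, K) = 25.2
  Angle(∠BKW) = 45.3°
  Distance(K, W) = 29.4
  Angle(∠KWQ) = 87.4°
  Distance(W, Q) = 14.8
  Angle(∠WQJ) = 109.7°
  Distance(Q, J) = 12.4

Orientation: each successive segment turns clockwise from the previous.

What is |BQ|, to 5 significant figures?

11.439

T is at the origin; TZ runs at 92.0° with length 20.7, so Z = (-0.72242, 20.687). TZ is perpendicular to ZB, so ZB runs at 2.0000°; with |ZB| = 28.6, B = (27.860, 21.686). ∠ZBK = 77.7° gives BK at -100.30° from the x-axis; with |BK| = 25.2, K = (23.354, -3.1084). ∠BKW = 45.3° gives KW at 125.00° from the x-axis; with |KW| = 29.4, W = (6.4912, 20.975). ∠KWQ = 87.4° gives WQ at 32.400° from the x-axis; with |WQ| = 14.8, Q = (18.987, 28.905). Then |BQ| = |Q − B| = 11.439.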